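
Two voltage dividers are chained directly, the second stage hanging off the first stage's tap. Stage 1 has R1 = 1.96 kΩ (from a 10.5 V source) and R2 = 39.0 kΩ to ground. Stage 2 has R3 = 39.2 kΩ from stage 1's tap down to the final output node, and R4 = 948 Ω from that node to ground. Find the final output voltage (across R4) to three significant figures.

V_out ≈ 0.226 V

Stage 2 presents R3+R4 = 40150 Ω as a load on stage 1's tap.
Stage 1's lower leg becomes R2‖(R3+R4) = 19780 Ω, so V_mid = 10.5 × 19780/21740 = 9.553 V.
Stage 2 is itself unloaded: V_out = V_mid × R4/(R3+R4) = 9.553 × 948/40150 = 0.226 V.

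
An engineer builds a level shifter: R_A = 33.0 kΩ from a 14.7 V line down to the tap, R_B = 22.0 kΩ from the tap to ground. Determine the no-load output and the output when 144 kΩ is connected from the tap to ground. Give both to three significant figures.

Unloaded: 5.88 V; loaded: 5.39 V

Open-circuit: V = 14.7 × 22.0/(33.0 + 22.0) = 5.88 V.
With the load, R_B becomes R_B‖R_L = 19.08 kΩ, so V = 14.7 × 19.08/52.08 = 5.39 V.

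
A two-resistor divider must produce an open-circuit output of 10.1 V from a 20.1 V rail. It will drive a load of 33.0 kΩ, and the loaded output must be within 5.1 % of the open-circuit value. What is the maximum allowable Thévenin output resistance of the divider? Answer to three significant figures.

Loading drop = R_th/(R_th + R_L) ≤ 0.0510, so R_th ≤ R_L · ε/(1−ε) = 33.0 kΩ × 0.0510/0.9490 = 1.77 kΩ.

R_th ≤ 1.77 kΩ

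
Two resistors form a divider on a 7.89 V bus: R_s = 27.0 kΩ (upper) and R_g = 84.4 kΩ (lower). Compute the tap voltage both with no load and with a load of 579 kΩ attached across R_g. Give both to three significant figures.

Unloaded: 5.98 V; loaded: 5.77 V

Open-circuit: V = 7.89 × 84.4/(27.0 + 84.4) = 5.98 V.
With the load, R_g becomes R_g‖R_L = 73.66 kΩ, so V = 7.89 × 73.66/100.7 = 5.77 V.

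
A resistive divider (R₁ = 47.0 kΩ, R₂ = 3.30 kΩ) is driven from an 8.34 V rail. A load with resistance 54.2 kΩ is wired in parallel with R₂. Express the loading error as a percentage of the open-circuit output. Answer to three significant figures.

The divider's output (Thévenin) resistance is R₁‖R₂ = 3.083 kΩ.
Fractional drop under load = R_th/(R_th + R_L) = 3.083 / (3.083 + 54.2) = 0.05383.
So the output falls by 5.38 %.

5.38 %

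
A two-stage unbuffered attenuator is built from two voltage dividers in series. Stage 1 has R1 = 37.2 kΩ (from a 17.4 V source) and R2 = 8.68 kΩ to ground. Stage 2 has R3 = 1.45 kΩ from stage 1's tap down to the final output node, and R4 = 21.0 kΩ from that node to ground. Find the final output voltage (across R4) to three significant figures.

Stage 2 presents R3+R4 = 22.45 kΩ as a load on stage 1's tap.
Stage 1's lower leg becomes R2‖(R3+R4) = 6.260 kΩ, so V_mid = 17.4 × 6.260/43.46 = 2.506 V.
Stage 2 is itself unloaded: V_out = V_mid × R4/(R3+R4) = 2.506 × 21.0/22.45 = 2.34 V.

V_out ≈ 2.34 V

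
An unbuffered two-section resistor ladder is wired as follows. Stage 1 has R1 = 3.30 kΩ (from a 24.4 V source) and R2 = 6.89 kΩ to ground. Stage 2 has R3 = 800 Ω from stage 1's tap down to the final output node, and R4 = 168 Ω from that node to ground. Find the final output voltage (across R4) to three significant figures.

Stage 2 presents R3+R4 = 968.0 Ω as a load on stage 1's tap.
Stage 1's lower leg becomes R2‖(R3+R4) = 848.8 Ω, so V_mid = 24.4 × 848.8/4149 = 4.992 V.
Stage 2 is itself unloaded: V_out = V_mid × R4/(R3+R4) = 4.992 × 168/968.0 = 0.866 V.

V_out ≈ 0.866 V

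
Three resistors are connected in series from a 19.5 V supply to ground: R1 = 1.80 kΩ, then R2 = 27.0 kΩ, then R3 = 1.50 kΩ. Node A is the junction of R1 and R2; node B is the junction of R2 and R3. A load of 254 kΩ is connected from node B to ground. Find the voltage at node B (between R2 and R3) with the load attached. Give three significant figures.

At node B, R3 is in parallel with the load: R3‖R_L = 1.491 kΩ.
Below node A the resistance is R2 + (R3‖R_L) = 28.49 kΩ, so V_A = 19.5 × 28.49/30.29 = 18.34 V.
Then V_B = V_A × (R3‖R_L)/(R2 + R3‖R_L) = 18.34 × 1.491/28.49 = 0.960 V.

V ≈ 0.960 V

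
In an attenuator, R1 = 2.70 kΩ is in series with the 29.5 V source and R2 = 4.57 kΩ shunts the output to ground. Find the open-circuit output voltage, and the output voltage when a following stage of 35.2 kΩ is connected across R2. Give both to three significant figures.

Unloaded: 18.5 V; loaded: 17.7 V

Open-circuit: V = 29.5 × 4.57/(2.70 + 4.57) = 18.5 V.
With the load, R2 becomes R2‖R_L = 4.045 kΩ, so V = 29.5 × 4.045/6.745 = 17.7 V.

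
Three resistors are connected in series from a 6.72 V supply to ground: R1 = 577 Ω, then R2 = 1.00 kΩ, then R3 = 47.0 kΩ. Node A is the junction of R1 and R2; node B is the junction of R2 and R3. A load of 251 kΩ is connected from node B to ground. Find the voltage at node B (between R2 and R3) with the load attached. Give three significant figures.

At node B, R3 is in parallel with the load: R3‖R_L = 39590 Ω.
Below node A the resistance is R2 + (R3‖R_L) = 40590 Ω, so V_A = 6.72 × 40590/41160 = 6.626 V.
Then V_B = V_A × (R3‖R_L)/(R2 + R3‖R_L) = 6.626 × 39590/40590 = 6.46 V.

V ≈ 6.46 V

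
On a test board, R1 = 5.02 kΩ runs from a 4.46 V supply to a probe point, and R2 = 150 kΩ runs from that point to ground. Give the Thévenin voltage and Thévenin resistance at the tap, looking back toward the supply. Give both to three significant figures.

V_th is the open-circuit tap voltage: 4.46 × 150/(5.02 + 150) = 4.32 V.
With the supply zeroed, R1 and R2 appear in parallel from the tap: R_th = R1‖R2 = (5.02 × 150)/155.0 = 4.86 kΩ.

V_th = 4.32 V, R_th = 4.86 kΩ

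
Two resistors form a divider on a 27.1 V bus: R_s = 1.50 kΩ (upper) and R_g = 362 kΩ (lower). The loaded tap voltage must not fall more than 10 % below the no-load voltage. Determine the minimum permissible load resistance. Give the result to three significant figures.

R_L(min) ≈ 13.4 kΩ

Output resistance R_th = R_s‖R_g = (1.50 × 362)/363.5 = 1.494 kΩ.
The fractional drop is R_th/(R_th + R_L); requiring this ≤ 0.100 gives R_L ≥ R_th(1/0.100 − 1) = 1.494 × 9.000 = 13.4 kΩ.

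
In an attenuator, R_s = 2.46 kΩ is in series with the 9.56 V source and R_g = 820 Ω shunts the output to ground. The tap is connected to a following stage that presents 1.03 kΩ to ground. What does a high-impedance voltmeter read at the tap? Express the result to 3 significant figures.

The load sits in parallel with R_g: R_g‖R_L = (820 × 1030) / (820 + 1030) = 456.5 Ω.
V_out = 9.56 × 456.5 / (2460 + 456.5) = 9.56 × 456.5/2917 = 1.50 V.

V_out ≈ 1.50 V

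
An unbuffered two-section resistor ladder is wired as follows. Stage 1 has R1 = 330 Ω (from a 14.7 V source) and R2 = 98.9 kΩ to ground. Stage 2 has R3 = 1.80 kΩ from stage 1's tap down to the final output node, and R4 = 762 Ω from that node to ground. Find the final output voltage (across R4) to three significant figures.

V_out ≈ 3.86 V

Stage 2 presents R3+R4 = 2562 Ω as a load on stage 1's tap.
Stage 1's lower leg becomes R2‖(R3+R4) = 2497 Ω, so V_mid = 14.7 × 2497/2827 = 12.98 V.
Stage 2 is itself unloaded: V_out = V_mid × R4/(R3+R4) = 12.98 × 762/2562 = 3.86 V.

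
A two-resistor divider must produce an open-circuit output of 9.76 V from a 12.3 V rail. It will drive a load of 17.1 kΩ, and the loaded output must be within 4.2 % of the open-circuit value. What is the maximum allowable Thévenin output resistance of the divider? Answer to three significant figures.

Loading drop = R_th/(R_th + R_L) ≤ 0.0420, so R_th ≤ R_L · ε/(1−ε) = 17.1 kΩ × 0.0420/0.9580 = 750 Ω.

R_th ≤ 750 Ω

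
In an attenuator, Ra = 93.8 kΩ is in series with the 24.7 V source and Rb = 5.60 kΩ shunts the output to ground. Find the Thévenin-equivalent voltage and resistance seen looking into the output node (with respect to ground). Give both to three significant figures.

V_th = 1.39 V, R_th = 5.28 kΩ

V_th is the open-circuit tap voltage: 24.7 × 5.60/(93.8 + 5.60) = 1.39 V.
With the supply zeroed, Ra and Rb appear in parallel from the tap: R_th = Ra‖Rb = (93.8 × 5.60)/99.40 = 5.28 kΩ.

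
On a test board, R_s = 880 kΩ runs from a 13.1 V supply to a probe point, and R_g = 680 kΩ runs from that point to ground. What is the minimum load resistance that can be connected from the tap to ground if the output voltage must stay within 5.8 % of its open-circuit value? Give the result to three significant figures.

R_L(min) ≈ 6.23 MΩ

Output resistance R_th = R_s‖R_g = (880 × 680)/1560 = 383.6 kΩ.
The fractional drop is R_th/(R_th + R_L); requiring this ≤ 0.0580 gives R_L ≥ R_th(1/0.0580 − 1) = 383.6 × 16.24 = 6.23 MΩ.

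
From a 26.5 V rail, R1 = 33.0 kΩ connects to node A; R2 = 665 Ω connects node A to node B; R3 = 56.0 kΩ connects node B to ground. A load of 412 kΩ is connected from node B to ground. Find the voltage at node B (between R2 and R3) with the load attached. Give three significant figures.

V ≈ 15.7 V

At node B, R3 is in parallel with the load: R3‖R_L = 49300 Ω.
Below node A the resistance is R2 + (R3‖R_L) = 49960 Ω, so V_A = 26.5 × 49960/82960 = 15.96 V.
Then V_B = V_A × (R3‖R_L)/(R2 + R3‖R_L) = 15.96 × 49300/49960 = 15.7 V.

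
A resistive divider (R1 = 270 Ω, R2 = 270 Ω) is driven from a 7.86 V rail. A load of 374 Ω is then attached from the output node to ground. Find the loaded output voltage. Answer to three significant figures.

The load sits in parallel with R2: R2‖R_L = (270 × 374) / (270 + 374) = 156.8 Ω.
V_out = 7.86 × 156.8 / (270 + 156.8) = 7.86 × 156.8/426.8 = 2.89 V.

V_out ≈ 2.89 V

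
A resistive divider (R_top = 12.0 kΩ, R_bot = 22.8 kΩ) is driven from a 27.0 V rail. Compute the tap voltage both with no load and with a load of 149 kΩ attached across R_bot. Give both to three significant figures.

Unloaded: 17.7 V; loaded: 16.8 V

Open-circuit: V = 27.0 × 22.8/(12.0 + 22.8) = 17.7 V.
With the load, R_bot becomes R_bot‖R_L = 19.77 kΩ, so V = 27.0 × 19.77/31.77 = 16.8 V.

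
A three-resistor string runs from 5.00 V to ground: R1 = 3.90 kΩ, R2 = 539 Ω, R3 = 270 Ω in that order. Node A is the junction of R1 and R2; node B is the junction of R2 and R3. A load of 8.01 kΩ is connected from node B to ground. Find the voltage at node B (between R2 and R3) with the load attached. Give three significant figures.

At node B, R3 is in parallel with the load: R3‖R_L = 261.2 Ω.
Below node A the resistance is R2 + (R3‖R_L) = 800.2 Ω, so V_A = 5.00 × 800.2/4700 = 0.8512 V.
Then V_B = V_A × (R3‖R_L)/(R2 + R3‖R_L) = 0.8512 × 261.2/800.2 = 0.278 V.

V ≈ 0.278 V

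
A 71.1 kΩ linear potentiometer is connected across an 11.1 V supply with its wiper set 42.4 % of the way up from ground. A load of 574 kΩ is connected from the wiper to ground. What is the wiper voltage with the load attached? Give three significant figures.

V ≈ 4.57 V

The wiper splits the pot into (1−α)R = 40.95 kΩ above and αR = 30.15 kΩ below.
Lower section ‖ load = 28.64 kΩ.
V_wiper = 11.1 × 28.64/(40.95 + 28.64) = 4.57 V.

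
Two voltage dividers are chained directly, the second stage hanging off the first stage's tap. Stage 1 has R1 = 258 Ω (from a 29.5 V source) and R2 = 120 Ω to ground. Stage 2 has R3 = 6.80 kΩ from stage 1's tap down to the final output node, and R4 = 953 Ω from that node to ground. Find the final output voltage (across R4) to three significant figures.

V_out ≈ 1.14 V

Stage 2 presents R3+R4 = 7753 Ω as a load on stage 1's tap.
Stage 1's lower leg becomes R2‖(R3+R4) = 118.2 Ω, so V_mid = 29.5 × 118.2/376.2 = 9.267 V.
Stage 2 is itself unloaded: V_out = V_mid × R4/(R3+R4) = 9.267 × 953/7753 = 1.14 V.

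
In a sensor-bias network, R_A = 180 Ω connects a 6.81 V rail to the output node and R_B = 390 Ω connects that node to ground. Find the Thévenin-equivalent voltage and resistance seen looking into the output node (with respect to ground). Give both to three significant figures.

V_th is the open-circuit tap voltage: 6.81 × 390/(180 + 390) = 4.66 V.
With the supply zeroed, R_A and R_B appear in parallel from the tap: R_th = R_A‖R_B = (180 × 390)/570.0 = 123 Ω.

V_th = 4.66 V, R_th = 123 Ω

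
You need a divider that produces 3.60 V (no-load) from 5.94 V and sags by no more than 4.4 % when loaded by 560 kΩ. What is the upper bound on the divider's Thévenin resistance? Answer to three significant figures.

Loading drop = R_th/(R_th + R_L) ≤ 0.0440, so R_th ≤ R_L · ε/(1−ε) = 560 kΩ × 0.0440/0.9560 = 25.8 kΩ.

R_th ≤ 25.8 kΩ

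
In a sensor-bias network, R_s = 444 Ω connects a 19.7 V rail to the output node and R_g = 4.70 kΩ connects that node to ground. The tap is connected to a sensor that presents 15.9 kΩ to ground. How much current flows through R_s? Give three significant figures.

I ≈ 4.84 mA

R_g‖R_L = 3628 Ω, so the source sees R_s + R_g‖R_L = 4072 Ω.
I = 19.7 V / 4072 Ω = 4.84 mA.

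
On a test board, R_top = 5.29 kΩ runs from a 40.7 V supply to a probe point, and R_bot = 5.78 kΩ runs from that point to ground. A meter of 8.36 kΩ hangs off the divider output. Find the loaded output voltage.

V_out ≈ 16.0 V

The load sits in parallel with R_bot: R_bot‖R_L = (5.78 × 8.36) / (5.78 + 8.36) = 3.417 kΩ.
V_out = 40.7 × 3.417 / (5.29 + 3.417) = 40.7 × 3.417/8.707 = 16.0 V.
(Unloaded it would have been 21.3 V.)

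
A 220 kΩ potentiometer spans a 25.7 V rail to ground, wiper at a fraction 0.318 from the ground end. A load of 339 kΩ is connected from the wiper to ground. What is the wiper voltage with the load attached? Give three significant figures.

V ≈ 7.16 V

The wiper splits the pot into (1−α)R = 150.0 kΩ above and αR = 69.96 kΩ below.
Lower section ‖ load = 57.99 kΩ.
V_wiper = 25.7 × 57.99/(150.0 + 57.99) = 7.16 V.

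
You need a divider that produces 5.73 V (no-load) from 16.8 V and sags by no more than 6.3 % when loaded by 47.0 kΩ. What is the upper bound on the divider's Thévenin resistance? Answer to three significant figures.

R_th ≤ 3.16 kΩ

Loading drop = R_th/(R_th + R_L) ≤ 0.0630, so R_th ≤ R_L · ε/(1−ε) = 47.0 kΩ × 0.0630/0.9370 = 3.16 kΩ.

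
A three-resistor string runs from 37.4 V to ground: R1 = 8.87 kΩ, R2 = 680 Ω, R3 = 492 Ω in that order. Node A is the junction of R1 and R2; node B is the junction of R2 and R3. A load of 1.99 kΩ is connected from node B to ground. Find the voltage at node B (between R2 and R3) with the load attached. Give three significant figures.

At node B, R3 is in parallel with the load: R3‖R_L = 394.5 Ω.
Below node A the resistance is R2 + (R3‖R_L) = 1074 Ω, so V_A = 37.4 × 1074/9944 = 4.041 V.
Then V_B = V_A × (R3‖R_L)/(R2 + R3‖R_L) = 4.041 × 394.5/1074 = 1.48 V.

V ≈ 1.48 V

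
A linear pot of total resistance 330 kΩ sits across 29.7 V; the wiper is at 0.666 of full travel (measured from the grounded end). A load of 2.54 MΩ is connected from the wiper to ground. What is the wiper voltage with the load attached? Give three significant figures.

V ≈ 19.2 V

The wiper splits the pot into (1−α)R = 110.2 kΩ above and αR = 219.8 kΩ below.
Lower section ‖ load = 202.3 kΩ.
V_wiper = 29.7 × 202.3/(110.2 + 202.3) = 19.2 V.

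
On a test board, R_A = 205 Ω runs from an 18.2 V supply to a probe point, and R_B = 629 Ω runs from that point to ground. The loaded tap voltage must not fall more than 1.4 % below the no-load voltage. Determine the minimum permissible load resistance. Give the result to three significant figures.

Output resistance R_th = R_A‖R_B = (205 × 629)/834.0 = 154.6 Ω.
The fractional drop is R_th/(R_th + R_L); requiring this ≤ 0.0140 gives R_L ≥ R_th(1/0.0140 − 1) = 154.6 × 70.43 = 10.9 kΩ.

R_L(min) ≈ 10.9 kΩ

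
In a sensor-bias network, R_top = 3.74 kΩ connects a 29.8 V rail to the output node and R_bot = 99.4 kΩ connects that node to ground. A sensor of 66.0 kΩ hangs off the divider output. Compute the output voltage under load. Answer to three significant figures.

V_out ≈ 27.2 V

The load sits in parallel with R_bot: R_bot‖R_L = (99.4 × 66.0) / (99.4 + 66.0) = 39.66 kΩ.
V_out = 29.8 × 39.66 / (3.74 + 39.66) = 29.8 × 39.66/43.40 = 27.2 V.
(Unloaded it would have been 28.7 V.)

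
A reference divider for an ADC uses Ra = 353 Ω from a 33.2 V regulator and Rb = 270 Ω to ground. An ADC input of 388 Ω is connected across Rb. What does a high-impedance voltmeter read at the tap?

V_out ≈ 10.3 V

The load sits in parallel with Rb: Rb‖R_L = (270 × 388) / (270 + 388) = 159.2 Ω.
V_out = 33.2 × 159.2 / (353 + 159.2) = 33.2 × 159.2/512.2 = 10.3 V.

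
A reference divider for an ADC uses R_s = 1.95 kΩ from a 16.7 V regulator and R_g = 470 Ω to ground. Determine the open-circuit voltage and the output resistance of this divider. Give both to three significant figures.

V_th is the open-circuit tap voltage: 16.7 × 470/(1950 + 470) = 3.24 V.
With the supply zeroed, R_s and R_g appear in parallel from the tap: R_th = R_s‖R_g = (1950 × 470)/2420 = 379 Ω.

V_th = 3.24 V, R_th = 379 Ω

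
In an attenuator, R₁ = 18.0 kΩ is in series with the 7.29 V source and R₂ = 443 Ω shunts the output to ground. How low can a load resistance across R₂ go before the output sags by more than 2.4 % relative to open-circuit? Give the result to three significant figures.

Output resistance R_th = R₁‖R₂ = (18000 × 443)/18440 = 432.4 Ω.
The fractional drop is R_th/(R_th + R_L); requiring this ≤ 0.0240 gives R_L ≥ R_th(1/0.0240 − 1) = 432.4 × 40.67 = 17.6 kΩ.

R_L(min) ≈ 17.6 kΩ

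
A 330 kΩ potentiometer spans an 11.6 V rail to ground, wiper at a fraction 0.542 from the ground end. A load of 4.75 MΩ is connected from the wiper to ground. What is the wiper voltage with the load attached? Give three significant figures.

V ≈ 6.18 V

The wiper splits the pot into (1−α)R = 151.1 kΩ above and αR = 178.9 kΩ below.
Lower section ‖ load = 172.4 kΩ.
V_wiper = 11.6 × 172.4/(151.1 + 172.4) = 6.18 V.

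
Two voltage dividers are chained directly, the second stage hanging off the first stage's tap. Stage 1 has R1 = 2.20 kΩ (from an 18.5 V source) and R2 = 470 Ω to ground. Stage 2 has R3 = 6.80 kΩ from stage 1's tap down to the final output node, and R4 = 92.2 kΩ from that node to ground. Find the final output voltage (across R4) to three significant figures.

Stage 2 presents R3+R4 = 99000 Ω as a load on stage 1's tap.
Stage 1's lower leg becomes R2‖(R3+R4) = 467.8 Ω, so V_mid = 18.5 × 467.8/2668 = 3.244 V.
Stage 2 is itself unloaded: V_out = V_mid × R4/(R3+R4) = 3.244 × 92200/99000 = 3.02 V.

V_out ≈ 3.02 V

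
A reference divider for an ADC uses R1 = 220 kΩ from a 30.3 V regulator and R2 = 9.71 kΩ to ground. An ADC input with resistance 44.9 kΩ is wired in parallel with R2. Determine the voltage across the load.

The load sits in parallel with R2: R2‖R_L = (9.71 × 44.9) / (9.71 + 44.9) = 7.984 kΩ.
V_out = 30.3 × 7.984 / (220 + 7.984) = 30.3 × 7.984/228.0 = 1.06 V.

V_out ≈ 1.06 V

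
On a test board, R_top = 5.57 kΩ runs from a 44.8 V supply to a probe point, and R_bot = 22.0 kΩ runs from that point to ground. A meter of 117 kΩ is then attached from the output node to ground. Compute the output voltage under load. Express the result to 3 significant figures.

The load sits in parallel with R_bot: R_bot‖R_L = (22.0 × 117) / (22.0 + 117) = 18.52 kΩ.
V_out = 44.8 × 18.52 / (5.57 + 18.52) = 44.8 × 18.52/24.09 = 34.4 V.
(Unloaded it would have been 35.7 V.)

V_out ≈ 34.4 V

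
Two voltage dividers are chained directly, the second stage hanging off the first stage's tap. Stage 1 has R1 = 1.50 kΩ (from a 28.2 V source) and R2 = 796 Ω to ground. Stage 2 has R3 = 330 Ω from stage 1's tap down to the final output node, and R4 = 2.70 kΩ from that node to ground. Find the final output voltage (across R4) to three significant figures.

V_out ≈ 7.44 V

Stage 2 presents R3+R4 = 3030 Ω as a load on stage 1's tap.
Stage 1's lower leg becomes R2‖(R3+R4) = 630.4 Ω, so V_mid = 28.2 × 630.4/2130 = 8.344 V.
Stage 2 is itself unloaded: V_out = V_mid × R4/(R3+R4) = 8.344 × 2700/3030 = 7.44 V.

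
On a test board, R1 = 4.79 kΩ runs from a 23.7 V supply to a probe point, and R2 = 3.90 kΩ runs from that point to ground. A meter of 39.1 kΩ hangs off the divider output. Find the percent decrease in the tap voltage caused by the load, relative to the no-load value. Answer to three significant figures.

5.21 %

The divider's output (Thévenin) resistance is R1‖R2 = 2.150 kΩ.
Fractional drop under load = R_th/(R_th + R_L) = 2.150 / (2.150 + 39.1) = 0.05211.
So the output falls by 5.21 %.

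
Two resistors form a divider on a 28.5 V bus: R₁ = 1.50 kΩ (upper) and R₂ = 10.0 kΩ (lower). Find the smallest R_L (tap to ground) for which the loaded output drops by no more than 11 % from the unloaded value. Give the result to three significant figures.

R_L(min) ≈ 10.6 kΩ

Output resistance R_th = R₁‖R₂ = (1.50 × 10.0)/11.50 = 1.304 kΩ.
The fractional drop is R_th/(R_th + R_L); requiring this ≤ 0.110 gives R_L ≥ R_th(1/0.110 − 1) = 1.304 × 8.091 = 10.6 kΩ.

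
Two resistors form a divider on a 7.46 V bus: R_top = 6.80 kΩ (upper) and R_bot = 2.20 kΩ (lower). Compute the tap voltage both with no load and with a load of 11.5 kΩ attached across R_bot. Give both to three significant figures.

Unloaded: 1.82 V; loaded: 1.59 V

Open-circuit: V = 7.46 × 2.20/(6.80 + 2.20) = 1.82 V.
With the load, R_bot becomes R_bot‖R_L = 1.847 kΩ, so V = 7.46 × 1.847/8.647 = 1.59 V.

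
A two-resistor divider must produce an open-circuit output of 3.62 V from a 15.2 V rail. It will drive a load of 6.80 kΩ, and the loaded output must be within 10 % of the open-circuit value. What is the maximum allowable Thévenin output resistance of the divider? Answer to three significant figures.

Loading drop = R_th/(R_th + R_L) ≤ 0.100, so R_th ≤ R_L · ε/(1−ε) = 6.80 kΩ × 0.100/0.9000 = 756 Ω.

R_th ≤ 756 Ω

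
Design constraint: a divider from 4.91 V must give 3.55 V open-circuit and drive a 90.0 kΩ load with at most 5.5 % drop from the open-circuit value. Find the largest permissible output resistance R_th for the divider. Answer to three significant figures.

R_th ≤ 5.24 kΩ

Loading drop = R_th/(R_th + R_L) ≤ 0.0550, so R_th ≤ R_L · ε/(1−ε) = 90.0 kΩ × 0.0550/0.9450 = 5.24 kΩ.
(Any R1, R2 with R2/(R1+R2) = 0.723 and R1‖R2 ≤ 5.24 kΩ will meet the spec.)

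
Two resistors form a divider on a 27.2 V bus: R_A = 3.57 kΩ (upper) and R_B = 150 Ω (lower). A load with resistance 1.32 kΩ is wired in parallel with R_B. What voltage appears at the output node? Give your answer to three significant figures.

The load sits in parallel with R_B: R_B‖R_L = (150 × 1320) / (150 + 1320) = 134.7 Ω.
V_out = 27.2 × 134.7 / (3570 + 134.7) = 27.2 × 134.7/3705 = 0.989 V.

V_out ≈ 0.989 V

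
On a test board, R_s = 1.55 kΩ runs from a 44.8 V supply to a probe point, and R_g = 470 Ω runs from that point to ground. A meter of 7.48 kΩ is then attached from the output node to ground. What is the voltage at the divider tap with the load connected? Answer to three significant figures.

The load sits in parallel with R_g: R_g‖R_L = (470 × 7480) / (470 + 7480) = 442.2 Ω.
V_out = 44.8 × 442.2 / (1550 + 442.2) = 44.8 × 442.2/1992 = 9.94 V.

V_out ≈ 9.94 V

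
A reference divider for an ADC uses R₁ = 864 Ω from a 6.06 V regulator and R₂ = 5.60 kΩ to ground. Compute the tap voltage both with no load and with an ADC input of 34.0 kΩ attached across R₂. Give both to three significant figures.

Unloaded: 5.25 V; loaded: 5.14 V

Open-circuit: V = 6.06 × 5600/(864 + 5600) = 5.25 V.
With the load, R₂ becomes R₂‖R_L = 4808 Ω, so V = 6.06 × 4808/5672 = 5.14 V.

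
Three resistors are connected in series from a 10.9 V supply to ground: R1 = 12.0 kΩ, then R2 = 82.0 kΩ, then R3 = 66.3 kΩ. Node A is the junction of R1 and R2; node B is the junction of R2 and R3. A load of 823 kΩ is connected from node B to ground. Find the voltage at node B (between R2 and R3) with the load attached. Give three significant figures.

At node B, R3 is in parallel with the load: R3‖R_L = 61.36 kΩ.
Below node A the resistance is R2 + (R3‖R_L) = 143.4 kΩ, so V_A = 10.9 × 143.4/155.4 = 10.06 V.
Then V_B = V_A × (R3‖R_L)/(R2 + R3‖R_L) = 10.06 × 61.36/143.4 = 4.30 V.

V ≈ 4.30 V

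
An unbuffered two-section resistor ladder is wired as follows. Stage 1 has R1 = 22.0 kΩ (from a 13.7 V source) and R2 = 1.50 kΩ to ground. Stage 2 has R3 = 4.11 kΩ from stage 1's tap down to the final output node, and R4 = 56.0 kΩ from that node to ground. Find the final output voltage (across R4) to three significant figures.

Stage 2 presents R3+R4 = 60.11 kΩ as a load on stage 1's tap.
Stage 1's lower leg becomes R2‖(R3+R4) = 1.463 kΩ, so V_mid = 13.7 × 1.463/23.46 = 0.8545 V.
Stage 2 is itself unloaded: V_out = V_mid × R4/(R3+R4) = 0.8545 × 56.0/60.11 = 0.796 V.

V_out ≈ 0.796 V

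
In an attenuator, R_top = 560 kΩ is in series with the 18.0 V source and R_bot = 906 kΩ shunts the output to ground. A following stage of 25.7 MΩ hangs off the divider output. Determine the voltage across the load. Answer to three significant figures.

V_out ≈ 11.0 V

The load sits in parallel with R_bot: R_bot‖R_L = (906 × 25700) / (906 + 25700) = 875.1 kΩ.
V_out = 18.0 × 875.1 / (560 + 875.1) = 18.0 × 875.1/1435 = 11.0 V.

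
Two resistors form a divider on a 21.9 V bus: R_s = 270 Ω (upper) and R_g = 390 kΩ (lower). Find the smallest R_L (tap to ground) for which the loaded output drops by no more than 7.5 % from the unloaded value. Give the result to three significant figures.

R_L(min) ≈ 3.33 kΩ

Output resistance R_th = R_s‖R_g = (270 × 390000)/390300 = 269.8 Ω.
The fractional drop is R_th/(R_th + R_L); requiring this ≤ 0.0750 gives R_L ≥ R_th(1/0.0750 − 1) = 269.8 × 12.33 = 3.33 kΩ.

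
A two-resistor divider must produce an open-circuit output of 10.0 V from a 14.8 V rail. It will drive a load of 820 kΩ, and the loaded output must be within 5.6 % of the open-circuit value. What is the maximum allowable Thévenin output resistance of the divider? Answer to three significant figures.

R_th ≤ 48.6 kΩ

Loading drop = R_th/(R_th + R_L) ≤ 0.0560, so R_th ≤ R_L · ε/(1−ε) = 820 kΩ × 0.0560/0.9440 = 48.6 kΩ.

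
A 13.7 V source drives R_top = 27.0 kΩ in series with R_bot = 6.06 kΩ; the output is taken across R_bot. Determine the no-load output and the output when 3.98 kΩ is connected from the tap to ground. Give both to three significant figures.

Open-circuit: V = 13.7 × 6.06/(27.0 + 6.06) = 2.51 V.
With the load, R_bot becomes R_bot‖R_L = 2.402 kΩ, so V = 13.7 × 2.402/29.40 = 1.12 V.

Unloaded: 2.51 V; loaded: 1.12 V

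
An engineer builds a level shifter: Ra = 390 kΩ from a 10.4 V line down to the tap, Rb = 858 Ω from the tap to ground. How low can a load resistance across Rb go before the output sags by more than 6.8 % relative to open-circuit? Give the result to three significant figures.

R_L(min) ≈ 11.7 kΩ

Output resistance R_th = Ra‖Rb = (390000 × 858)/390900 = 856.1 Ω.
The fractional drop is R_th/(R_th + R_L); requiring this ≤ 0.0680 gives R_L ≥ R_th(1/0.0680 − 1) = 856.1 × 13.71 = 11.7 kΩ.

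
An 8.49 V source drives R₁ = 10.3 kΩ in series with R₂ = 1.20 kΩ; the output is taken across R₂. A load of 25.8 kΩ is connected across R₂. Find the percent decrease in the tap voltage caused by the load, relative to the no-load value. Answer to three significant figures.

4.00 %

The divider's output (Thévenin) resistance is R₁‖R₂ = 1.075 kΩ.
Fractional drop under load = R_th/(R_th + R_L) = 1.075 / (1.075 + 25.8) = 0.03999.
So the output falls by 4.00 %.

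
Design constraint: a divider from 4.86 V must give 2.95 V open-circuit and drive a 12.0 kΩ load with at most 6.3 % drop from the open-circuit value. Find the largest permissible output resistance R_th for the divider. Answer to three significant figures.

R_th ≤ 807 Ω

Loading drop = R_th/(R_th + R_L) ≤ 0.0630, so R_th ≤ R_L · ε/(1−ε) = 12.0 kΩ × 0.0630/0.9370 = 807 Ω.
(Any R1, R2 with R2/(R1+R2) = 0.607 and R1‖R2 ≤ 807 Ω will meet the spec.)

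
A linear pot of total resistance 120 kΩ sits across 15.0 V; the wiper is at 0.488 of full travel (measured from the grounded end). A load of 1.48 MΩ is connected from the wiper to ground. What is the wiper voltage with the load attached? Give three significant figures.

The wiper splits the pot into (1−α)R = 61.44 kΩ above and αR = 58.56 kΩ below.
Lower section ‖ load = 56.33 kΩ.
V_wiper = 15.0 × 56.33/(61.44 + 56.33) = 7.17 V.

V ≈ 7.17 V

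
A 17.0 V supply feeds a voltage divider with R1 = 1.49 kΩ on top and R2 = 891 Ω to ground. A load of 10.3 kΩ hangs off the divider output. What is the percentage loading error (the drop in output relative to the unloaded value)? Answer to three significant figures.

5.14 %

The divider's output (Thévenin) resistance is R1‖R2 = 557.6 Ω.
Fractional drop under load = R_th/(R_th + R_L) = 557.6 / (557.6 + 10300) = 0.05135.
So the output falls by 5.14 %.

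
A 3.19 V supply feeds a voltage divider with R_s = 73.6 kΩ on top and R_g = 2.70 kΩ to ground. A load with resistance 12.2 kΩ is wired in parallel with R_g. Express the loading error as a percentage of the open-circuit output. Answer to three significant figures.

17.6 %

Unloaded V = 3.19 × 2.70/76.30 = 0.1129 V.
Loaded: R_g‖R_L = 2.211 kΩ, giving V = 3.19 × 2.211/75.81 = 0.09302 V.
Drop = (0.1129 − 0.09302) / 0.1129 = 17.6 %.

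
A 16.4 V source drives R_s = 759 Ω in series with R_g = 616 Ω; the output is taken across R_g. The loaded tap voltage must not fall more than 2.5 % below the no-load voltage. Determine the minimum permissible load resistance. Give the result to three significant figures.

Output resistance R_th = R_s‖R_g = (759 × 616)/1375 = 340.0 Ω.
The fractional drop is R_th/(R_th + R_L); requiring this ≤ 0.0250 gives R_L ≥ R_th(1/0.0250 − 1) = 340.0 × 39.00 = 13.3 kΩ.

R_L(min) ≈ 13.3 kΩ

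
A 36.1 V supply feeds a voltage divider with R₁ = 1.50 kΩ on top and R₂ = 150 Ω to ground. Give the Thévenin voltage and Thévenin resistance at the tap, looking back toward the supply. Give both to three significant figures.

V_th = 3.28 V, R_th = 136 Ω

V_th is the open-circuit tap voltage: 36.1 × 150/(1500 + 150) = 3.28 V.
With the supply zeroed, R₁ and R₂ appear in parallel from the tap: R_th = R₁‖R₂ = (1500 × 150)/1650 = 136 Ω.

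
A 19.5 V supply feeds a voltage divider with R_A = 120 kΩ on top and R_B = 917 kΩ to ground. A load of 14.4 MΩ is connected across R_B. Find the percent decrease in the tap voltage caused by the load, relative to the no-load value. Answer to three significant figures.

The divider's output (Thévenin) resistance is R_A‖R_B = 106.1 kΩ.
Fractional drop under load = R_th/(R_th + R_L) = 106.1 / (106.1 + 14400) = 0.007315.
So the output falls by 0.732 %.

0.732 %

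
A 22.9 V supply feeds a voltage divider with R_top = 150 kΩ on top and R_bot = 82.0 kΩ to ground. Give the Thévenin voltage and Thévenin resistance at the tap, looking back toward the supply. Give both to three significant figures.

V_th = 8.09 V, R_th = 53.0 kΩ

V_th is the open-circuit tap voltage: 22.9 × 82.0/(150 + 82.0) = 8.09 V.
With the supply zeroed, R_top and R_bot appear in parallel from the tap: R_th = R_top‖R_bot = (150 × 82.0)/232.0 = 53.0 kΩ.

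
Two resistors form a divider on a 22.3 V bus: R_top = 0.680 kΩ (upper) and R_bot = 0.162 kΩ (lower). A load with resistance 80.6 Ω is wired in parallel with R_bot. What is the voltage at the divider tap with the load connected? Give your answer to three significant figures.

V_out ≈ 1.64 V

The load sits in parallel with R_bot: R_bot‖R_L = (162 × 80.6) / (162 + 80.6) = 53.82 Ω.
V_out = 22.3 × 53.82 / (680 + 53.82) = 22.3 × 53.82/733.8 = 1.64 V.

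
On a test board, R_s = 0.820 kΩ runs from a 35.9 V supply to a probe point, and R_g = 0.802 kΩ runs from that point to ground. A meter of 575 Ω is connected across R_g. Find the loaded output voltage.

V_out ≈ 10.4 V

The load sits in parallel with R_g: R_g‖R_L = (802 × 575) / (802 + 575) = 334.9 Ω.
V_out = 35.9 × 334.9 / (820 + 334.9) = 35.9 × 334.9/1155 = 10.4 V.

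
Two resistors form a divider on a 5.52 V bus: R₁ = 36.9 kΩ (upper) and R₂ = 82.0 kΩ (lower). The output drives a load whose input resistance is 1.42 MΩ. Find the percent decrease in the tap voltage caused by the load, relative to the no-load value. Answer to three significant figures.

The divider's output (Thévenin) resistance is R₁‖R₂ = 25.45 kΩ.
Fractional drop under load = R_th/(R_th + R_L) = 25.45 / (25.45 + 1420) = 0.01761.
So the output falls by 1.76 %.

1.76 %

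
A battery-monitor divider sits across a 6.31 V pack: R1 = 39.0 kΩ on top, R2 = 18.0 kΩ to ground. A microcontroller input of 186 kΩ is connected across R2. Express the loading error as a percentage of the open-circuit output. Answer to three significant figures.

6.21 %

The divider's output (Thévenin) resistance is R1‖R2 = 12.32 kΩ.
Fractional drop under load = R_th/(R_th + R_L) = 12.32 / (12.32 + 186) = 0.06210.
So the output falls by 6.21 %.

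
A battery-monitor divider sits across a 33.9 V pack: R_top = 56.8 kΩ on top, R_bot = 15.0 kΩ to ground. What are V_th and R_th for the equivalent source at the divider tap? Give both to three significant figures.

V_th = 7.08 V, R_th = 11.9 kΩ

V_th is the open-circuit tap voltage: 33.9 × 15.0/(56.8 + 15.0) = 7.08 V.
With the supply zeroed, R_top and R_bot appear in parallel from the tap: R_th = R_top‖R_bot = (56.8 × 15.0)/71.80 = 11.9 kΩ.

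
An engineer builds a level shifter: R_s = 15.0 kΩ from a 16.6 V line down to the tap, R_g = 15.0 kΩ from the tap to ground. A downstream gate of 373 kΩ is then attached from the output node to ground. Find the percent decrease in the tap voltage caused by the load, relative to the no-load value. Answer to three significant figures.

1.97 %

The divider's output (Thévenin) resistance is R_s‖R_g = 7.500 kΩ.
Fractional drop under load = R_th/(R_th + R_L) = 7.500 / (7.500 + 373) = 0.01971.
So the output falls by 1.97 %.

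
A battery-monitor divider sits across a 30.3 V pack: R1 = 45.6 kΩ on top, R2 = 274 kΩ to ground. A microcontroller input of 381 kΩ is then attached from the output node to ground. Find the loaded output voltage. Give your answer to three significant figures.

V_out ≈ 23.6 V

The load sits in parallel with R2: R2‖R_L = (274 × 381) / (274 + 381) = 159.4 kΩ.
V_out = 30.3 × 159.4 / (45.6 + 159.4) = 30.3 × 159.4/205.0 = 23.6 V.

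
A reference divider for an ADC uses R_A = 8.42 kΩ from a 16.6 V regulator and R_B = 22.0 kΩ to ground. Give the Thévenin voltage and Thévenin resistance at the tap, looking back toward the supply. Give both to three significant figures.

V_th = 12.0 V, R_th = 6.09 kΩ

V_th is the open-circuit tap voltage: 16.6 × 22.0/(8.42 + 22.0) = 12.0 V.
With the supply zeroed, R_A and R_B appear in parallel from the tap: R_th = R_A‖R_B = (8.42 × 22.0)/30.42 = 6.09 kΩ.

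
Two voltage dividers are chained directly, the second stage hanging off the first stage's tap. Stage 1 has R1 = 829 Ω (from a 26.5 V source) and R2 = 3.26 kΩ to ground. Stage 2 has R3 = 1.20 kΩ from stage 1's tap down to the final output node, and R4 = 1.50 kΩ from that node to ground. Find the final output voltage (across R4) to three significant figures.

Stage 2 presents R3+R4 = 2700 Ω as a load on stage 1's tap.
Stage 1's lower leg becomes R2‖(R3+R4) = 1477 Ω, so V_mid = 26.5 × 1477/2306 = 16.97 V.
Stage 2 is itself unloaded: V_out = V_mid × R4/(R3+R4) = 16.97 × 1500/2700 = 9.43 V.

V_out ≈ 9.43 V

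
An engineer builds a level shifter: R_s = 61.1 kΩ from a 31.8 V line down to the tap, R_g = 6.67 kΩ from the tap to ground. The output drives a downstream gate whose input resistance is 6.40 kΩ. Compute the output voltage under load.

V_out ≈ 1.61 V

The load sits in parallel with R_g: R_g‖R_L = (6.67 × 6.40) / (6.67 + 6.40) = 3.266 kΩ.
V_out = 31.8 × 3.266 / (61.1 + 3.266) = 31.8 × 3.266/64.37 = 1.61 V.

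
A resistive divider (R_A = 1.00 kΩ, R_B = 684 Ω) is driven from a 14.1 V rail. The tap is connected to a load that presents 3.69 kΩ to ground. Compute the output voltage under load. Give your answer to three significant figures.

V_out ≈ 5.16 V

The load sits in parallel with R_B: R_B‖R_L = (684 × 3690) / (684 + 3690) = 577.0 Ω.
V_out = 14.1 × 577.0 / (1000 + 577.0) = 14.1 × 577.0/1577 = 5.16 V.
(Unloaded it would have been 5.73 V.)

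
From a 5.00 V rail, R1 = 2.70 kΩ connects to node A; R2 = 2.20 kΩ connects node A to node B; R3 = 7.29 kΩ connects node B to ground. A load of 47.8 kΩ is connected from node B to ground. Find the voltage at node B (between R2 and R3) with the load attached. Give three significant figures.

At node B, R3 is in parallel with the load: R3‖R_L = 6.325 kΩ.
Below node A the resistance is R2 + (R3‖R_L) = 8.525 kΩ, so V_A = 5.00 × 8.525/11.23 = 3.797 V.
Then V_B = V_A × (R3‖R_L)/(R2 + R3‖R_L) = 3.797 × 6.325/8.525 = 2.82 V.

V ≈ 2.82 V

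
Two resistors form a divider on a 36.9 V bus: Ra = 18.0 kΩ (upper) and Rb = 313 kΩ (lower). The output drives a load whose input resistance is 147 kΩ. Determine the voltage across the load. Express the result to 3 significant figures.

The load sits in parallel with Rb: Rb‖R_L = (313 × 147) / (313 + 147) = 100.0 kΩ.
V_out = 36.9 × 100.0 / (18.0 + 100.0) = 36.9 × 100.0/118.0 = 31.3 V.

V_out ≈ 31.3 V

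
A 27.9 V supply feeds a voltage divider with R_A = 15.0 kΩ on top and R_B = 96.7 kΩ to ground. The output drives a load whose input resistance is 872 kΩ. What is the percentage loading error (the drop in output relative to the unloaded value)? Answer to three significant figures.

The divider's output (Thévenin) resistance is R_A‖R_B = 12.99 kΩ.
Fractional drop under load = R_th/(R_th + R_L) = 12.99 / (12.99 + 872) = 0.01467.
So the output falls by 1.47 %.

1.47 %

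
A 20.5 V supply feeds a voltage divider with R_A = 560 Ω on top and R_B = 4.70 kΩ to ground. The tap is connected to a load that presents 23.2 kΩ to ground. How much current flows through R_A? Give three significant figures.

I ≈ 4.59 mA

R_B‖R_L = 3908 Ω, so the source sees R_A + R_B‖R_L = 4468 Ω.
I = 20.5 V / 4468 Ω = 4.59 mA.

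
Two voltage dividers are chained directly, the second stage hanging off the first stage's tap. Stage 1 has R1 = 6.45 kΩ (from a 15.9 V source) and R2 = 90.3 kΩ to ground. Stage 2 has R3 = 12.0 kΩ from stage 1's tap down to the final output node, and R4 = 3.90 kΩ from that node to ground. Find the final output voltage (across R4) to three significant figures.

V_out ≈ 2.64 V

Stage 2 presents R3+R4 = 15.90 kΩ as a load on stage 1's tap.
Stage 1's lower leg becomes R2‖(R3+R4) = 13.52 kΩ, so V_mid = 15.9 × 13.52/19.97 = 10.76 V.
Stage 2 is itself unloaded: V_out = V_mid × R4/(R3+R4) = 10.76 × 3.90/15.90 = 2.64 V.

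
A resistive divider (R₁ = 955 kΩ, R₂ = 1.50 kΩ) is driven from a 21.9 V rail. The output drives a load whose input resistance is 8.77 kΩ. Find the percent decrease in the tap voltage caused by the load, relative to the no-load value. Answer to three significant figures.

14.6 %

The divider's output (Thévenin) resistance is R₁‖R₂ = 1.498 kΩ.
Fractional drop under load = R_th/(R_th + R_L) = 1.498 / (1.498 + 8.77) = 0.1459.
So the output falls by 14.6 %.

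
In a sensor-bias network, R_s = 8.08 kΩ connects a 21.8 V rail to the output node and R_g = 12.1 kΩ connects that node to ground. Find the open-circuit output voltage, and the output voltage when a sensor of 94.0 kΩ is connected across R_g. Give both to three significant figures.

Open-circuit: V = 21.8 × 12.1/(8.08 + 12.1) = 13.1 V.
With the load, R_g becomes R_g‖R_L = 10.72 kΩ, so V = 21.8 × 10.72/18.80 = 12.4 V.

Unloaded: 13.1 V; loaded: 12.4 V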